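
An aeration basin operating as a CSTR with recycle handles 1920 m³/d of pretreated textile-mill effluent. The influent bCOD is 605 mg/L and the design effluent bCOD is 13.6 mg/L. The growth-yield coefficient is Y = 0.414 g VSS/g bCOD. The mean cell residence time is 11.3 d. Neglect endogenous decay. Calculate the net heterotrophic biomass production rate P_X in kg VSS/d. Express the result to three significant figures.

Since k_d ≈ 0, Y_obs = Y = 0.414 g VSS/g bCOD.
Substrate removed = Q·(S₀ − S) = 1920 m³/d × (605 − 13.6) g/m³ = 1.14×10^6 g/d = 1135 kg/d.
So the net sludge growth is P_X = 0.4140 × 1135 = 470.1 kg VSS/d.

P_X ≈ 470 kg VSS/d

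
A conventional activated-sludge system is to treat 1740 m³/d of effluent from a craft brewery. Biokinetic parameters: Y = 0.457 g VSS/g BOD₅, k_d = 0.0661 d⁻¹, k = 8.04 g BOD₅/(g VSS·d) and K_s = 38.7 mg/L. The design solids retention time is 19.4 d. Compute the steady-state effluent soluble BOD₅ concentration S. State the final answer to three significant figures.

S ≈ 1.28 mg/L

For a completely mixed reactor with recycle the Lawrence–McCarty relation gives S = K_s·(1 + k_d·θ_c) / [θ_c·(Y·k − k_d) − 1] = 38.7 × (1 + 0.0661 × 19.4) / [19.4 × (0.457 × 8.04 − 0.0661) − 1] = 88.33 / 69.00 = 1.280 mg/L.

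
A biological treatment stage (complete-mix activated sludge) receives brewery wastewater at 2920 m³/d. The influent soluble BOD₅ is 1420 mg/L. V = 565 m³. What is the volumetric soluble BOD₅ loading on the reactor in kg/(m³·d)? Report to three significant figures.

L_v ≈ 7.34 kg soluble BOD₅/(m³·d)

L_v = Q S₀ / V = 2920 × 1420 × 10⁻³ / 565.0 = 7.339 kg/(m³·d).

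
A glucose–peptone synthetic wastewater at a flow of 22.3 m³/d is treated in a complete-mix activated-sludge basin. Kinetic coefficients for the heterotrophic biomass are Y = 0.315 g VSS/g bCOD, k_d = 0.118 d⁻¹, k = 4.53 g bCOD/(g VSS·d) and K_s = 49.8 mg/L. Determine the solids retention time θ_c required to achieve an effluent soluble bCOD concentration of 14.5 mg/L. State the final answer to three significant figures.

At the target effluent, Y k S/(K_s+S) = 0.315×4.53×14.5/64.30 = 0.3218 d⁻¹.
θ_c = 1/(μ − k_d) = 1/(0.3218 − 0.118) = 1/0.2038 = 4.907 d.

θ_c ≈ 4.91 d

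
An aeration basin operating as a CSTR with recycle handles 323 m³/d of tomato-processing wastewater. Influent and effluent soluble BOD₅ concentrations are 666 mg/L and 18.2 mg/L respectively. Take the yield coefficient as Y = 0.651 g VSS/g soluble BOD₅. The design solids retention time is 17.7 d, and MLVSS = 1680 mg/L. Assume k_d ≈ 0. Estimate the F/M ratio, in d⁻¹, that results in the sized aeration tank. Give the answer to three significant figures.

Biomass mass balance (decay neglected): V·X = Y·Q·(S₀ − S)·θ_c, so V = 0.651 × 323 × (666 − 18.2) × 17.7 / 1680 = 1435 m³.
F/M = applied load / biomass = Q·S₀/(V·X) = 323 × 666 / (1435 × 1680) = 0.08922 d⁻¹.

F/M ≈ 0.0892 d⁻¹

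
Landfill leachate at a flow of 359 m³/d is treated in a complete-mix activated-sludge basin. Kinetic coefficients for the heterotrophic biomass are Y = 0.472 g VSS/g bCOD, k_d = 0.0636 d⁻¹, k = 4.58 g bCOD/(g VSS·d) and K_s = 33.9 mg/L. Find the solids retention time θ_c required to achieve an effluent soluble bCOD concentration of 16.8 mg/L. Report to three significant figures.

At the target effluent, Y k S/(K_s+S) = 0.472×4.58×16.8/50.70 = 0.7163 d⁻¹.
θ_c = 1/(μ − k_d) = 1/(0.7163 − 0.0636) = 1/0.6527 = 1.532 d.

θ_c ≈ 1.53 d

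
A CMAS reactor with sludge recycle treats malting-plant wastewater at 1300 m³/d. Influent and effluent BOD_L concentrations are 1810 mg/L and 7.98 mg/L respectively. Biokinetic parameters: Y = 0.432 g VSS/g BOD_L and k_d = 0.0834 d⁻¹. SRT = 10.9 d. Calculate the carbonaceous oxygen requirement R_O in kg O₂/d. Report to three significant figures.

Y_obs = Y / (1 + k_d θ_c) = 0.432 / (1 + 0.0834 × 10.9) = 0.432 / 1.909 = 0.2263.
Q·(S₀ − S) = 1300 × (1810 − 7.98) × 10⁻³ = 2343 kg/d removed.
Biomass synthesised: P_X = Y_obs × 2343 = 530.1 kg VSS/d.
Carbonaceous O₂ demand = substrate oxidised − cell-mass equivalent = 2343 − 1.42 × 530.1 = 1590 kg O₂/d.

R_O ≈ 1590 kg O₂/d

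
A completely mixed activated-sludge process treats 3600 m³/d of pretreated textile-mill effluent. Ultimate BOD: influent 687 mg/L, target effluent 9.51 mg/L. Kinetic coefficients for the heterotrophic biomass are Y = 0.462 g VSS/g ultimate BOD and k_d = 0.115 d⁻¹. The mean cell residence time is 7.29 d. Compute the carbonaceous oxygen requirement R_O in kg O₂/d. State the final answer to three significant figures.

Y_obs = Y / (1 + k_d θ_c) = 0.462 / (1 + 0.115 × 7.29) = 0.462 / 1.838 = 0.2513.
ΔS = 687 − 9.51 = 677.5 mg/L, so the substrate removal rate is 3600 × 677.5/1000 = 2439 kg ultimate BOD/d.
Net sludge production P_X = 0.2513 × 2439 = 612.9 kg VSS/d.
R_O = Q·(S₀ − S) − 1.42·P_X = 2439 − 1.42 × 612.9 = 1569 kg O₂/d.

R_O ≈ 1570 kg O₂/d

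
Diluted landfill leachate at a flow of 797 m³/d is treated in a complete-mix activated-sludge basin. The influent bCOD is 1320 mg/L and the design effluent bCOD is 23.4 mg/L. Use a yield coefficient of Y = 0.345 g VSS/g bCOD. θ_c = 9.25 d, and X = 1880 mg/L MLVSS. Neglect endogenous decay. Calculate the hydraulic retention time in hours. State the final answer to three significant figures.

Biomass mass balance (decay neglected): V·X = Y·Q·(S₀ − S)·θ_c, so V = 0.345 × 797 × (1320 − 23.4) × 9.25 / 1880 = 1754 m³.
τ = V/Q = 1754/797 = 2.201 d, or 52.82 h.

τ ≈ 52.8 h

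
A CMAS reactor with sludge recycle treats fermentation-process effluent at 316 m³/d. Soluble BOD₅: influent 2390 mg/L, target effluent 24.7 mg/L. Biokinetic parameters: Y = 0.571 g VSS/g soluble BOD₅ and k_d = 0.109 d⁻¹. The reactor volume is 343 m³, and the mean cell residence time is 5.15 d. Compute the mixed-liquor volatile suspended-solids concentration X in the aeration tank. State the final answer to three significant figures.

From V·X·(1 + k_d·θ_c) = Y·Q·(S₀ − S)·θ_c: X = 0.571 × 316 × (2390 − 24.7) × 5.15 / [343 × (1 + 0.109 × 5.15)] = 4104 mg/L.

X ≈ 4100 mg/L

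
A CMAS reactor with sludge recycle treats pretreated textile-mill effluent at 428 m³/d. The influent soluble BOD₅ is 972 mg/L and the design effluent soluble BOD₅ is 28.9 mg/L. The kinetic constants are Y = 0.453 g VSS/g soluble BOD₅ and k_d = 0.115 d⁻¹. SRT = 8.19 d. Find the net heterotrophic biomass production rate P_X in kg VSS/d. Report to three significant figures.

Y_obs = Y / (1 + k_d θ_c) = 0.453 / (1 + 0.115 × 8.19) = 0.453 / 1.942 = 0.2333.
Substrate removed = Q·(S₀ − S) = 428 m³/d × (972 − 28.9) g/m³ = 4.04×10^5 g/d = 403.6 kg/d.
Biomass produced: P_X = Y_obs·Q·ΔS = 0.2333 × 403.6 ≈ 94.16 kg VSS/d.

P_X ≈ 94.2 kg VSS/d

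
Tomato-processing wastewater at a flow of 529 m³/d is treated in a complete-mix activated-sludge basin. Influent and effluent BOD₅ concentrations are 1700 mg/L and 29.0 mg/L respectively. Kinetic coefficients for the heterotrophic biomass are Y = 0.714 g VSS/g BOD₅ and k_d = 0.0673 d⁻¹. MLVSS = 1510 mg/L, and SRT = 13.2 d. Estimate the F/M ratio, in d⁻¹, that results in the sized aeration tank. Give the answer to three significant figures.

Rearranging the biomass balance for a CMAS with decay, V = Y·Q·ΔS·θ_c / [X·(1+k_d θ_c)] = 0.714 × 529 × (1700 − 29.0) × 13.2 / [1510 × (1 + 0.0673 × 13.2)] = 8.33×10^6 / 2851 = 2922 m³.
F/M = applied load / biomass = Q·S₀/(V·X) = 529 × 1700 / (2922 × 1510) = 0.2038 d⁻¹.

F/M ≈ 0.204 d⁻¹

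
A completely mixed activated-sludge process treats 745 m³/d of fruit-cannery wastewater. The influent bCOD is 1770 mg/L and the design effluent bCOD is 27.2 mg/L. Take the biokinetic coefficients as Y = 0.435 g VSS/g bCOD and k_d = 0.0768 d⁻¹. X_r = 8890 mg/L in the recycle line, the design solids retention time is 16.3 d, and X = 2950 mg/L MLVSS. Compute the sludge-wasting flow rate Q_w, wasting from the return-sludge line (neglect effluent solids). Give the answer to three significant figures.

Rearranging the biomass balance for a CMAS with decay, V = Y·Q·ΔS·θ_c / [X·(1+k_d θ_c)] = 0.435 × 745 × (1770 − 27.2) × 16.3 / [2950 × (1 + 0.0768 × 16.3)] = 9.21×10^6 / 6643 = 1386 m³.
θ_c = V·X/(Q_w·X_r) when wasting from the recycle, so Q_w = V·X/(θ_c·X_r) = 1386 × 2950 / (16.3 × 8890) = 28.21 m³/d.

Q_w ≈ 28.2 m³/d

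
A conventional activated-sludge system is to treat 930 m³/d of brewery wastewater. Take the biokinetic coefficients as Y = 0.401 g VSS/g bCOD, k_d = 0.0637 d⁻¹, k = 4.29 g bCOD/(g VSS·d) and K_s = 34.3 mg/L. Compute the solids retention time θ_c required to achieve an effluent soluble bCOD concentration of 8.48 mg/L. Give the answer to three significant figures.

Specific growth rate at S = 8.48 mg/L: μ = YkS/(K_s+S) = 0.401·4.29·8.48/(34.3+8.48) = 0.3410 d⁻¹.
Then 1/θ_c = μ − k_d = 0.3410 − 0.0637 = 0.2773 d⁻¹, giving θ_c = 3.606 d.

θ_c ≈ 3.61 d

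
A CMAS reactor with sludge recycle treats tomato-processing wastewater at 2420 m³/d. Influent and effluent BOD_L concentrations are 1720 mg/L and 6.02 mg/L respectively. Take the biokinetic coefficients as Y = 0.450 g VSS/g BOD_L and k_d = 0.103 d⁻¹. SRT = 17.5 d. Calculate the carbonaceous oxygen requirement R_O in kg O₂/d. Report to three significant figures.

R_O ≈ 3200 kg O₂/d

The observed yield is Y_obs = Y/(1 + k_d·θ_c) = 0.450 / (1 + 0.103 × 17.5) = 0.450 / 2.803 = 0.1606 g VSS per g BOD_L removed.
ΔS = 1720 − 6.02 = 1714 mg/L, so the substrate removal rate is 2420 × 1714/1000 = 4148 kg BOD_L/d.
Net sludge production P_X = 0.1606 × 4148 = 666.0 kg VSS/d.
R_O = Q·(S₀ − S) − 1.42·P_X = 4148 − 1.42 × 666.0 = 3202 kg O₂/d.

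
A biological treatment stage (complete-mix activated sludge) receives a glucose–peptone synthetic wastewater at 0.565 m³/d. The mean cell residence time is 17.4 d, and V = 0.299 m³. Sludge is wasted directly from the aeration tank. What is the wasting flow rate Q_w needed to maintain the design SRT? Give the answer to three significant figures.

Wasting from the aeration tank: Q_w = V / θ_c = 0.2990 / 17.4 = 0.01718 m³/d.

Q_w ≈ 0.0172 m³/d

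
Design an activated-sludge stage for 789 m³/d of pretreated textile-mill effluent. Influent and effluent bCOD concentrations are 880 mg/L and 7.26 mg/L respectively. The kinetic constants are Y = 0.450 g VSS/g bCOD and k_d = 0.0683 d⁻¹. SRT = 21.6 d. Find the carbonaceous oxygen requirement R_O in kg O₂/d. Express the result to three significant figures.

R_O ≈ 511 kg O₂/d

Correct the yield for decay: Y_obs = Y/(1 + k_d θ_c) = 0.450 / (1 + 0.0683 × 21.6) = 0.450 / 2.475 = 0.1818.
ΔS = 880 − 7.26 = 872.7 mg/L, so the substrate removal rate is 789 × 872.7/1000 = 688.6 kg bCOD/d.
P_X = Y_obs·Q·(S₀ − S) = 0.1818 × 688.6 = 125.2 kg VSS/d.
R_O = Q·ΔS − 1.42 P_X = 688.6 − 177.8 = 510.8 kg O₂/d.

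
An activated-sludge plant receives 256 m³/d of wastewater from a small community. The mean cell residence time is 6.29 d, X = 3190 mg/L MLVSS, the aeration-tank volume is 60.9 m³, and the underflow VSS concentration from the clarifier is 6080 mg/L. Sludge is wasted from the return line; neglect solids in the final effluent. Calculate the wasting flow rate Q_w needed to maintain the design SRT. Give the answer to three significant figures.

Q_w ≈ 5.08 m³/d

θ_c = V·X/(Q_w·X_r) when wasting from the recycle, so Q_w = V·X/(θ_c·X_r) = 60.90 × 3190 / (6.29 × 6080) = 5.080 m³/d.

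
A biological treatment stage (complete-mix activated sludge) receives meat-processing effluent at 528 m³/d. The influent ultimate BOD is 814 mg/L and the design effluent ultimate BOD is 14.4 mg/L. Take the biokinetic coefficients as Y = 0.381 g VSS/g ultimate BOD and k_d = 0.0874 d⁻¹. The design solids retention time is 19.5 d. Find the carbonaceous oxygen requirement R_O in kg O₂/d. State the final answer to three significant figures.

Observed yield with endogenous decay: Y_obs = Y / (1 + k_d·θ_c) = 0.381 / (1 + 0.0874 × 19.5) = 0.381 / 2.704 = 0.1409 g VSS/g ultimate BOD.
Substrate removed = Q·(S₀ − S) = 528 m³/d × (814 − 14.4) g/m³ = 4.22×10^5 g/d = 422.2 kg/d.
Net sludge production P_X = 0.1409 × 422.2 = 59.48 kg VSS/d.
R_O = Q·ΔS − 1.42 P_X = 422.2 − 84.46 = 337.7 kg O₂/d.

R_O ≈ 338 kg O₂/d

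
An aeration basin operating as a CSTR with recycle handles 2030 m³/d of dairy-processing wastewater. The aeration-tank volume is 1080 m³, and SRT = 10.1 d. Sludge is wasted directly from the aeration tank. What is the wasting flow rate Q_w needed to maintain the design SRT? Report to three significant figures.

With mixed-liquor wasting, θ_c = V/Q_w, so Q_w = V/θ_c = 1080/10.1 = 106.9 m³/d.

Q_w ≈ 107 m³/d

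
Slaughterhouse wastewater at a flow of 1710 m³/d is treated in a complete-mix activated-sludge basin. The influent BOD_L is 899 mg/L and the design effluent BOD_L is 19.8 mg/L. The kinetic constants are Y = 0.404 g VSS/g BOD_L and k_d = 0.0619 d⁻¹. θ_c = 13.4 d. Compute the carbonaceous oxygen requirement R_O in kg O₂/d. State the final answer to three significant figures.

R_O ≈ 1030 kg O₂/d

Y_obs = Y / (1 + k_d θ_c) = 0.404 / (1 + 0.0619 × 13.4) = 0.404 / 1.829 = 0.2208.
Substrate removed = Q·(S₀ − S) = 1710 m³/d × (899 − 19.8) g/m³ = 1.5×10^6 g/d = 1503 kg/d.
P_X = Y_obs·Q·(S₀ − S) = 0.2208 × 1503 = 332.0 kg VSS/d.
R_O = Q·(S₀ − S) − 1.42·P_X = 1503 − 1.42 × 332.0 = 1032 kg O₂/d.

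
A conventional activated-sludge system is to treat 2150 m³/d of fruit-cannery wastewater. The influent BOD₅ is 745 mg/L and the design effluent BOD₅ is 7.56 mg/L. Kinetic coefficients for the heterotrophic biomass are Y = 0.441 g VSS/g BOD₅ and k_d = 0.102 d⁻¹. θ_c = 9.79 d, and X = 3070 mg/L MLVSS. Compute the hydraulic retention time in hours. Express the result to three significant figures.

Steady-state biomass mass balance: V·X·(1 + k_d·θ_c) = Y·Q·(S₀ − S)·θ_c, so V = 0.441 × 2150 × (745 − 7.56) × 9.79 / [3070 × (1 + 0.102 × 9.79)] = 6.85×10^6 / 6136 = 1116 m³.
HRT = V/Q = 1116 m³ / 2150 m³·d⁻¹ = 0.5189 d × 24 = 12.45 h.

τ ≈ 12.5 h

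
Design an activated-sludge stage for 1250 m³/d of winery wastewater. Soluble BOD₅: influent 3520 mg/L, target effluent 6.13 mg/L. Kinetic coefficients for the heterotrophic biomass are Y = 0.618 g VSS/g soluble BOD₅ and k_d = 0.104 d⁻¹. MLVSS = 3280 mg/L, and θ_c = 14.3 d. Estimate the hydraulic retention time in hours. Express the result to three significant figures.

From the SRT design equation V = Y Q (S₀−S) θ_c / [X (1 + k_d θ_c)] = 0.618 × 1250 × (3520 − 6.13) × 14.3 / [3280 × (1 + 0.104 × 14.3)] = 3.88×10^7 / 8158 = 4758 m³.
HRT = V/Q = 4758 m³ / 1250 m³·d⁻¹ = 3.806 d × 24 = 91.36 h.

τ ≈ 91.4 h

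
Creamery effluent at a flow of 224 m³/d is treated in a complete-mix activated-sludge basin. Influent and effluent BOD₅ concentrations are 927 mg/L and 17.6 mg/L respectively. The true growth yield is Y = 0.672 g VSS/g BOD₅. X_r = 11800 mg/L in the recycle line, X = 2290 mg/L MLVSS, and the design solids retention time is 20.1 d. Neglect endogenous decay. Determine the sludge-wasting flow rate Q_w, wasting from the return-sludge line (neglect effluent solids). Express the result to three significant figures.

V·X = Y·Q·ΔS·θ_c gives V = 0.672 × 224 × (927 − 17.6) × 20.1 / 2290 = 1202 m³.
Q_w = (V·X)/(θ_c X_r) = 1202 × 2290 / (20.1 × 11800) = 11.60 m³/d.

Q_w ≈ 11.6 m³/d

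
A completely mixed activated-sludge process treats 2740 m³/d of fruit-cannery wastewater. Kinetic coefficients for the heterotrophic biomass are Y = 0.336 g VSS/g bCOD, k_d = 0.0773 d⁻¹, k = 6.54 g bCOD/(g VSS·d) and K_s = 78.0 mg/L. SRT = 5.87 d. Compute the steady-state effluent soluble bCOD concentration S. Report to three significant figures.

S ≈ 9.91 mg/L

Effluent substrate depends only on kinetics and SRT: S = K_s(1 + k_d θ_c) / [θ_c(Yk − k_d) − 1] = 78.0 × (1 + 0.0773 × 5.87) / [5.87 × (0.336 × 6.54 − 0.0773) − 1] = 113.4 / 11.45 = 9.907 mg/L.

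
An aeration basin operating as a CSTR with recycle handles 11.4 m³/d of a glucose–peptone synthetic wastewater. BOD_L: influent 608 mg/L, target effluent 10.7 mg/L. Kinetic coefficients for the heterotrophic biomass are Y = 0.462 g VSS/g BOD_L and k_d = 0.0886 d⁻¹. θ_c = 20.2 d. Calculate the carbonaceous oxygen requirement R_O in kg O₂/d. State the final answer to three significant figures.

R_O ≈ 5.21 kg O₂/d

The observed yield is Y_obs = Y/(1 + k_d·θ_c) = 0.462 / (1 + 0.0886 × 20.2) = 0.462 / 2.790 = 0.1656 g VSS per g BOD_L removed.
ΔS = 608 − 10.7 = 597.3 mg/L, so the substrate removal rate is 11.4 × 597.3/1000 = 6.809 kg BOD_L/d.
P_X = Y_obs·Q·(S₀ − S) = 0.1656 × 6.809 = 1.128 kg VSS/d.
Carbonaceous O₂ demand = substrate oxidised − cell-mass equivalent = 6.809 − 1.42 × 1.128 = 5.208 kg O₂/d.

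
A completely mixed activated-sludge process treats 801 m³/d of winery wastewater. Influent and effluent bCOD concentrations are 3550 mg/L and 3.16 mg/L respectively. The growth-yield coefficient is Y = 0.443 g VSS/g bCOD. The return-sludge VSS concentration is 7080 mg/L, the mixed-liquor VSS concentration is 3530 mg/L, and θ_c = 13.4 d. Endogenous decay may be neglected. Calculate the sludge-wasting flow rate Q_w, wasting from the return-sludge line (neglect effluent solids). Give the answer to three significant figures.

Q_w ≈ 178 m³/d

Biomass mass balance (decay neglected): V·X = Y·Q·(S₀ − S)·θ_c, so V = 0.443 × 801 × (3550 − 3.16) × 13.4 / 3530 = 4778 m³.
θ_c = V·X/(Q_w·X_r) when wasting from the recycle, so Q_w = V·X/(θ_c·X_r) = 4778 × 3530 / (13.4 × 7080) = 177.8 m³/d.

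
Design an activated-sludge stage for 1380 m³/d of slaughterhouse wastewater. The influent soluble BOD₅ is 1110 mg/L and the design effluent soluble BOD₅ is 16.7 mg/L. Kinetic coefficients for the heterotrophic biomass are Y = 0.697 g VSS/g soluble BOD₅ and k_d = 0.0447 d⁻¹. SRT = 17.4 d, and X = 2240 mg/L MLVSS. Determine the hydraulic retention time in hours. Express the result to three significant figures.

τ ≈ 79.9 h

Rearranging the biomass balance for a CMAS with decay, V = Y·Q·ΔS·θ_c / [X·(1+k_d θ_c)] = 0.697 × 1380 × (1110 − 16.7) × 17.4 / [2240 × (1 + 0.0447 × 17.4)] = 1.83×10^7 / 3982 = 4595 m³.
τ = V/Q = 4595/1380 = 3.330 d, or 79.91 h.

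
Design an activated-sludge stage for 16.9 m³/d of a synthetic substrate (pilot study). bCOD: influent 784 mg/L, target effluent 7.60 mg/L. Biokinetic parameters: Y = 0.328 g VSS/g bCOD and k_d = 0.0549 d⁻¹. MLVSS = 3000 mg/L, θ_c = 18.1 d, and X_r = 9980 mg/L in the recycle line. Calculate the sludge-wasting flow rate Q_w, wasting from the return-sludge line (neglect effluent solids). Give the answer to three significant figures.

From the SRT design equation V = Y Q (S₀−S) θ_c / [X (1 + k_d θ_c)] = 0.328 × 16.9 × (784 − 7.60) × 18.1 / [3000 × (1 + 0.0549 × 18.1)] = 7.79×10^4 / 5981 = 13.02 m³.
θ_c = V·X/(Q_w·X_r) when wasting from the recycle, so Q_w = V·X/(θ_c·X_r) = 13.02 × 3000 / (18.1 × 9980) = 0.2163 m³/d.

Q_w ≈ 0.216 m³/d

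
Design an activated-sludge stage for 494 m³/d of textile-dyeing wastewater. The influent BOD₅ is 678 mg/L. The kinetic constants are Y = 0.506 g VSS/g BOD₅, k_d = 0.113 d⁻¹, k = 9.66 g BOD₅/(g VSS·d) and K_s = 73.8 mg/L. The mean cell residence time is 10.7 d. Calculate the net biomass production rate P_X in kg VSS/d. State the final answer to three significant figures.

Effluent substrate depends only on kinetics and SRT: S = K_s(1 + k_d θ_c) / [θ_c(Yk − k_d) − 1] = 73.8 × (1 + 0.113 × 10.7) / [10.7 × (0.506 × 9.66 − 0.113) − 1] = 163.0 / 50.09 = 3.255 mg/L.
Correct the yield for decay: Y_obs = Y/(1 + k_d θ_c) = 0.506 / (1 + 0.113 × 10.7) = 0.506 / 2.209 = 0.2291.
Q·(S₀ − S) = 494 × (678 − 3.25) × 10⁻³ = 333.3 kg/d removed.
So the net sludge growth is P_X = 0.2291 × 333.3 = 76.35 kg VSS/d.

P_X ≈ 76.3 kg VSS/d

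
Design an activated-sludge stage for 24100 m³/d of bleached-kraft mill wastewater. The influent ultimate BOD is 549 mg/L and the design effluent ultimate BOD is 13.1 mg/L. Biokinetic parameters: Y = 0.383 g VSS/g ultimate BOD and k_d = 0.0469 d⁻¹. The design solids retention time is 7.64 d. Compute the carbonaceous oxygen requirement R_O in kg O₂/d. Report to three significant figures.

R_O ≈ 7740 kg O₂/d

Observed yield with endogenous decay: Y_obs = Y / (1 + k_d·θ_c) = 0.383 / (1 + 0.0469 × 7.64) = 0.383 / 1.358 = 0.2820 g VSS/g ultimate BOD.
Mass of ultimate BOD removed per day: Q(S₀ − S) = 24100 × 535.9 g/m³ = 12915 kg/d.
Net sludge production P_X = 0.2820 × 12915 = 3642 kg VSS/d.
Carbonaceous O₂ demand = substrate oxidised − cell-mass equivalent = 12915 − 1.42 × 3642 = 7744 kg O₂/d.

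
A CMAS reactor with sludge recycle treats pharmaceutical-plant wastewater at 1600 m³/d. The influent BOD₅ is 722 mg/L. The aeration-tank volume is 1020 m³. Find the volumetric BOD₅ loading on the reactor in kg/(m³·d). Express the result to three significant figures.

Volumetric loading L_v = Q·S₀ / V = 1600 × 722 g/m³ / 1020 m³ = 1133 g/(m³·d) = 1.133 kg BOD₅/(m³·d).

L_v ≈ 1.13 kg BOD₅/(m³·d)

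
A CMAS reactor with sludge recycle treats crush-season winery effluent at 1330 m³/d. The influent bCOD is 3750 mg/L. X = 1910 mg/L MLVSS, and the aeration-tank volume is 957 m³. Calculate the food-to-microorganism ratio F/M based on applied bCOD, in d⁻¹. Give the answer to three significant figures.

F/M = Q·S₀ / (V·X) = 1330 × 3750 / (957.0 × 1910) = 2.729 g bCOD·(g VSS·d)⁻¹.

F/M ≈ 2.73 d⁻¹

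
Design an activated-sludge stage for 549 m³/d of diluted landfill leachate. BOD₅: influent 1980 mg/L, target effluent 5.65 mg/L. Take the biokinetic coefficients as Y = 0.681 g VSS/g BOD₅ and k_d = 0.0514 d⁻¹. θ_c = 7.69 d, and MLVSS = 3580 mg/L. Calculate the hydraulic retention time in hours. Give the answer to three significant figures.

τ ≈ 49.7 h

Rearranging the biomass balance for a CMAS with decay, V = Y·Q·ΔS·θ_c / [X·(1+k_d θ_c)] = 0.681 × 549 × (1980 − 5.65) × 7.69 / [3580 × (1 + 0.0514 × 7.69)] = 5.68×10^6 / 4995 = 1136 m³.
Hydraulic retention time τ = V/Q = 1136 / 549 = 2.070 d = 49.68 h.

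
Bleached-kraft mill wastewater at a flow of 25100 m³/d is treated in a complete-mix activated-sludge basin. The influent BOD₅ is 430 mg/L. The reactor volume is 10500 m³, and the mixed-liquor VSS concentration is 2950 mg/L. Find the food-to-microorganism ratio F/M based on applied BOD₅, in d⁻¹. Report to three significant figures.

F/M ≈ 0.348 d⁻¹

F/M = applied load / biomass = Q·S₀/(V·X) = 25100 × 430 / (10500 × 2950) = 0.3484 d⁻¹.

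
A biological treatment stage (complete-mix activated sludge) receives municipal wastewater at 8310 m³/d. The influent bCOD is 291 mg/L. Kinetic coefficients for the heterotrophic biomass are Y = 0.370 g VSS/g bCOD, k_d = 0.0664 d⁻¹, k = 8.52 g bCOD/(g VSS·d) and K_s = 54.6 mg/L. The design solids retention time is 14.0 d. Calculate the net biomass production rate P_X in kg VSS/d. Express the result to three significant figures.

P_X ≈ 460 kg VSS/d

For a completely mixed reactor with recycle the Lawrence–McCarty relation gives S = K_s·(1 + k_d·θ_c) / [θ_c·(Y·k − k_d) − 1] = 54.6 × (1 + 0.0664 × 14.0) / [14.0 × (0.370 × 8.52 − 0.0664) − 1] = 105.4 / 42.20 = 2.496 mg/L.
The observed yield is Y_obs = Y/(1 + k_d·θ_c) = 0.370 / (1 + 0.0664 × 14.0) = 0.370 / 1.930 = 0.1917 g VSS per g bCOD removed.
Substrate removed = Q·(S₀ − S) = 8310 m³/d × (291 − 2.50) g/m³ = 2.4×10^6 g/d = 2397 kg/d.
Biomass produced: P_X = Y_obs·Q·ΔS = 0.1917 × 2397 ≈ 459.7 kg VSS/d.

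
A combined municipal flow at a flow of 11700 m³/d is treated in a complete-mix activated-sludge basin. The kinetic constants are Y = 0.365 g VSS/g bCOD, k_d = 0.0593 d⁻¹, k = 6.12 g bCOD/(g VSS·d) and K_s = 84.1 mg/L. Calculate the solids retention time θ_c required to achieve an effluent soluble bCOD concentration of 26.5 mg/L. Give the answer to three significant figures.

θ_c ≈ 2.10 d

At the target effluent, Y k S/(K_s+S) = 0.365×6.12×26.5/110.6 = 0.5352 d⁻¹.
θ_c = 1/(μ − k_d) = 1/(0.5352 − 0.0593) = 1/0.4759 = 2.101 d.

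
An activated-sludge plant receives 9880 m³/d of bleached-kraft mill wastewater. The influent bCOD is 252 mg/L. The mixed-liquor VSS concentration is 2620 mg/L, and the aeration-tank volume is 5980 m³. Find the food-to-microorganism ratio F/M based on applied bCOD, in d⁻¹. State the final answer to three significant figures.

F/M ≈ 0.159 d⁻¹

F/M = applied load / biomass = Q·S₀/(V·X) = 9880 × 252 / (5980 × 2620) = 0.1589 d⁻¹.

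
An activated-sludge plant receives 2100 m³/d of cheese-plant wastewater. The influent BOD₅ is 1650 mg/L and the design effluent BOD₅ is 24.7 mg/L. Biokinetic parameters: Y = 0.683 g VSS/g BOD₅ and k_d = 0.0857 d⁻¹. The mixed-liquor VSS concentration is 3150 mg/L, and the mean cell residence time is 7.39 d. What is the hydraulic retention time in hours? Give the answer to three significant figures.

τ ≈ 38.3 h

Steady-state biomass mass balance: V·X·(1 + k_d·θ_c) = Y·Q·(S₀ − S)·θ_c, so V = 0.683 × 2100 × (1650 − 24.7) × 7.39 / [3150 × (1 + 0.0857 × 7.39)] = 1.72×10^7 / 5145 = 3348 m³.
Hydraulic retention time τ = V/Q = 3348 / 2100 = 1.594 d = 38.27 h.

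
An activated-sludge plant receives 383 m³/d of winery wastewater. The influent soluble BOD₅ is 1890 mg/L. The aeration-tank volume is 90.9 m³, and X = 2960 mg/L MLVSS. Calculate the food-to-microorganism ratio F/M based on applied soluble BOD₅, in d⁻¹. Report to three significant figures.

F/M ≈ 2.69 d⁻¹

F/M = Q·S₀ / (V·X) = 383 × 1890 / (90.90 × 2960) = 2.690 g soluble BOD₅·(g VSS·d)⁻¹.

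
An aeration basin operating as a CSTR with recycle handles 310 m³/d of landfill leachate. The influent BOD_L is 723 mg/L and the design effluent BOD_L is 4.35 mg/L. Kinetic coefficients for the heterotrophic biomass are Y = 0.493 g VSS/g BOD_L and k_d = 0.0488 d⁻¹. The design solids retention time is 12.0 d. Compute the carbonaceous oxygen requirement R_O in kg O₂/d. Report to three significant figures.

R_O ≈ 124 kg O₂/d

Y_obs = Y / (1 + k_d θ_c) = 0.493 / (1 + 0.0488 × 12.0) = 0.493 / 1.586 = 0.3109.
Mass of BOD_L removed per day: Q(S₀ − S) = 310 × 718.6 g/m³ = 222.8 kg/d.
Biomass synthesised: P_X = Y_obs × 222.8 = 69.27 kg VSS/d.
Carbonaceous O₂ demand = substrate oxidised − cell-mass equivalent = 222.8 − 1.42 × 69.27 = 124.4 kg O₂/d.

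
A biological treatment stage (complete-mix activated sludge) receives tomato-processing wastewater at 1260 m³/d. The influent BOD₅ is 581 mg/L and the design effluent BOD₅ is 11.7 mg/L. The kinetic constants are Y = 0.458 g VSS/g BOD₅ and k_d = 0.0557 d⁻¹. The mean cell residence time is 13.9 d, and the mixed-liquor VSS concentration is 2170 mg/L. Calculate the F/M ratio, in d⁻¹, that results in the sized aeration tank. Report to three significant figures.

Rearranging the biomass balance for a CMAS with decay, V = Y·Q·ΔS·θ_c / [X·(1+k_d θ_c)] = 0.458 × 1260 × (581 − 11.7) × 13.9 / [2170 × (1 + 0.0557 × 13.9)] = 4.57×10^6 / 3850 = 1186 m³.
F/M = Q·S₀ / (V·X) = 1260 × 581 / (1186 × 2170) = 0.2844 g BOD₅·(g VSS·d)⁻¹.

F/M ≈ 0.284 d⁻¹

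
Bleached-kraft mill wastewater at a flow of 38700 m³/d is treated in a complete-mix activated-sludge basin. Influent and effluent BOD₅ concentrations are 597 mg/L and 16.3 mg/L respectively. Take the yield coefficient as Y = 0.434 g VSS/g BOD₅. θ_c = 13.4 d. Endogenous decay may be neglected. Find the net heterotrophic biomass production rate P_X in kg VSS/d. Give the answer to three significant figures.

With endogenous decay neglected, the observed yield equals the true yield: Y_obs = Y = 0.434 g VSS/g BOD₅.
Substrate removed = Q·(S₀ − S) = 38700 m³/d × (597 − 16.3) g/m³ = 2.25×10^7 g/d = 22473 kg/d.
So the net sludge growth is P_X = 0.4340 × 22473 = 9753 kg VSS/d.

P_X ≈ 9750 kg VSS/d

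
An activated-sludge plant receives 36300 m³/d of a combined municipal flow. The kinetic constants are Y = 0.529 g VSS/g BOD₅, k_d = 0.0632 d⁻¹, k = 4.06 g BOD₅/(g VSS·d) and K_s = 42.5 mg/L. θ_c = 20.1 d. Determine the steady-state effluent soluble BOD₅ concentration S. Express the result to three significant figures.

For a completely mixed reactor with recycle the Lawrence–McCarty relation gives S = K_s·(1 + k_d·θ_c) / [θ_c·(Y·k − k_d) − 1] = 42.5 × (1 + 0.0632 × 20.1) / [20.1 × (0.529 × 4.06 − 0.0632) − 1] = 96.49 / 40.90 = 2.359 mg/L.

S ≈ 2.36 mg/L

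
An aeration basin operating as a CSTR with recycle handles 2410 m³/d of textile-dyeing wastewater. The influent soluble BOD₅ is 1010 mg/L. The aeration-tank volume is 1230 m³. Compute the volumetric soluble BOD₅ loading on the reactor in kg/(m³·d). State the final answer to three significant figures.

L_v ≈ 1.98 kg soluble BOD₅/(m³·d)

Volumetric loading L_v = Q·S₀ / V = 2410 × 1010 g/m³ / 1230 m³ = 1979 g/(m³·d) = 1.979 kg soluble BOD₅/(m³·d).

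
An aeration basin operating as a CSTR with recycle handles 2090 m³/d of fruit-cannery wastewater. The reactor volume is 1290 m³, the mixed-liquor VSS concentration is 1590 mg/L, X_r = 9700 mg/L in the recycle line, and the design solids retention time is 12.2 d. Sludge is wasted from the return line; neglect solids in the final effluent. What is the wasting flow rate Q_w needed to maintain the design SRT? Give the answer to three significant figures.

Wasting from the return line (neglecting effluent solids): Q_w = V·X / (θ_c·X_r) = 1290 × 1590 / (12.2 × 9700) = 17.33 m³/d.

Q_w ≈ 17.3 m³/d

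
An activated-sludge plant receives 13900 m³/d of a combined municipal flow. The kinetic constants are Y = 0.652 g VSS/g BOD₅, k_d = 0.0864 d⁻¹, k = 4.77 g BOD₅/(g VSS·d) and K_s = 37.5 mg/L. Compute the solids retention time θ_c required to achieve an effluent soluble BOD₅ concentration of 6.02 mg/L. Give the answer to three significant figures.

θ_c ≈ 2.91 d

At the target effluent, Y k S/(K_s+S) = 0.652×4.77×6.02/43.52 = 0.4302 d⁻¹.
1/θ_c = 0.4302 − 0.0864 = 0.3438 d⁻¹, so θ_c = 2.909 d.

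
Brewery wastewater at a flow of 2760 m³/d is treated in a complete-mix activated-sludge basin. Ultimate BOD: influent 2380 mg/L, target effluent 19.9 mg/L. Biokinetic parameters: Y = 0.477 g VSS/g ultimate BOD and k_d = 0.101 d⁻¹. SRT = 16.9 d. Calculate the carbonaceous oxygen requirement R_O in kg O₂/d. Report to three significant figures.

Observed yield with endogenous decay: Y_obs = Y / (1 + k_d·θ_c) = 0.477 / (1 + 0.101 × 16.9) = 0.477 / 2.707 = 0.1762 g VSS/g ultimate BOD.
Mass of ultimate BOD removed per day: Q(S₀ − S) = 2760 × 2360 g/m³ = 6514 kg/d.
Net sludge production P_X = 0.1762 × 6514 = 1148 kg VSS/d.
R_O = Q·ΔS − 1.42 P_X = 6514 − 1630 = 4884 kg O₂/d.

R_O ≈ 4880 kg O₂/d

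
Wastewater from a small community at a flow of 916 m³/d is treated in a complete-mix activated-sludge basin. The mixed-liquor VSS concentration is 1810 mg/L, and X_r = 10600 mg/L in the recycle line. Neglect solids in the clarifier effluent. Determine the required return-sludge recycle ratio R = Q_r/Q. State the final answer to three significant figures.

R ≈ 0.206

R = Q_r/Q = X/(X_r − X) = 1810 / (10600 − 1810) = 0.2059.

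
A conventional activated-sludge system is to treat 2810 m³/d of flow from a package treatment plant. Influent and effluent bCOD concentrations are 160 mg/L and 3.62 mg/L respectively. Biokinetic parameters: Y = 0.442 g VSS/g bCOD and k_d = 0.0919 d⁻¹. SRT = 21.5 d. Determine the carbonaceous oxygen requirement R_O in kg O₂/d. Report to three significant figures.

R_O ≈ 347 kg O₂/d

Correct the yield for decay: Y_obs = Y/(1 + k_d θ_c) = 0.442 / (1 + 0.0919 × 21.5) = 0.442 / 2.976 = 0.1485.
Mass of bCOD removed per day: Q(S₀ − S) = 2810 × 156.4 g/m³ = 439.4 kg/d.
P_X = Y_obs·Q·(S₀ − S) = 0.1485 × 439.4 = 65.27 kg VSS/d.
R_O = Q·(S₀ − S) − 1.42·P_X = 439.4 − 1.42 × 65.27 = 346.7 kg O₂/d.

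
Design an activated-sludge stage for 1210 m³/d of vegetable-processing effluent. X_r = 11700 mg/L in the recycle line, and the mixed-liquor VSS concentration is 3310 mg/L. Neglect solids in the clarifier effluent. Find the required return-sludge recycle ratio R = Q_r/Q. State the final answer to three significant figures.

Solids balance on the clarifier gives (1+R)X = R·X_r, so R = X/(X_r − X) = 3310 / (11700 − 3310) = 0.3945.

R ≈ 0.395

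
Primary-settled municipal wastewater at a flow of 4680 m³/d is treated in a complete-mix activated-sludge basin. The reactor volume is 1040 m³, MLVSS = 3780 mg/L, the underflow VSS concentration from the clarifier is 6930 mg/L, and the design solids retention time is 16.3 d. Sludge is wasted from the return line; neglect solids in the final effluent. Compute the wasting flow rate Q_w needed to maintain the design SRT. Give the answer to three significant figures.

Wasting from the return line (neglecting effluent solids): Q_w = V·X / (θ_c·X_r) = 1040 × 3780 / (16.3 × 6930) = 34.80 m³/d.

Q_w ≈ 34.8 m³/d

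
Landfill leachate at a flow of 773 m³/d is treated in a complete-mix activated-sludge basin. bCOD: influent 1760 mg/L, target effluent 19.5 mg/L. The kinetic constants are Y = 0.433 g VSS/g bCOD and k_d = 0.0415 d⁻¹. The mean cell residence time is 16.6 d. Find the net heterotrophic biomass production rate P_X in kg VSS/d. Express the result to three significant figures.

Observed yield with endogenous decay: Y_obs = Y / (1 + k_d·θ_c) = 0.433 / (1 + 0.0415 × 16.6) = 0.433 / 1.689 = 0.2564 g VSS/g bCOD.
Mass of bCOD removed per day: Q(S₀ − S) = 773 × 1740 g/m³ = 1345 kg/d.
Biomass produced: P_X = Y_obs·Q·ΔS = 0.2564 × 1345 ≈ 344.9 kg VSS/d.

P_X ≈ 345 kg VSS/d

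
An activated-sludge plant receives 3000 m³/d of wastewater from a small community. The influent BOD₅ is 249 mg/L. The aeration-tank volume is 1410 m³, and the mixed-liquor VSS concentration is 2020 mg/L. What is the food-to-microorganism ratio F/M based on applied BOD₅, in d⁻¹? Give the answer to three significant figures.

F/M ≈ 0.262 d⁻¹

F/M = applied load / biomass = Q·S₀/(V·X) = 3000 × 249 / (1410 × 2020) = 0.2623 d⁻¹.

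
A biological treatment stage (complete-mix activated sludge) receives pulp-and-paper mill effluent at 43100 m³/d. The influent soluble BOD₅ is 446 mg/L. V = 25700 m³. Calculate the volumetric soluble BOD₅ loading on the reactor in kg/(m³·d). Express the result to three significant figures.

Applied soluble BOD₅ load per unit volume = Q·S₀/V = (43100 × 446/1000)/25700 = 0.7480 kg soluble BOD₅·m⁻³·d⁻¹.

L_v ≈ 0.748 kg soluble BOD₅/(m³·d)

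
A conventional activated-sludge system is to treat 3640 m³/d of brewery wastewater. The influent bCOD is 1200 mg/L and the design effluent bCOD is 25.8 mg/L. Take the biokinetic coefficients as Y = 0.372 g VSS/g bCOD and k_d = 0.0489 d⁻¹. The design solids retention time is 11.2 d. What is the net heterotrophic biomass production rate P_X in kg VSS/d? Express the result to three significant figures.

Y_obs = Y / (1 + k_d θ_c) = 0.372 / (1 + 0.0489 × 11.2) = 0.372 / 1.548 = 0.2404.
ΔS = 1200 − 25.8 = 1174 mg/L, so the substrate removal rate is 3640 × 1174/1000 = 4274 kg bCOD/d.
P_X = Y_obs · Q(S₀ − S) = 0.2404 × 4274 = 1027 kg VSS/d.

P_X ≈ 1030 kg VSS/d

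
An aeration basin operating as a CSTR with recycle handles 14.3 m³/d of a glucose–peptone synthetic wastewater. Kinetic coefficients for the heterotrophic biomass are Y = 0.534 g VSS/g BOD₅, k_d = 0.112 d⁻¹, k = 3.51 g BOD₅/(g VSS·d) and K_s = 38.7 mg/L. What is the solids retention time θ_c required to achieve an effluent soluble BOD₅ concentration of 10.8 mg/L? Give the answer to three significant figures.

θ_c ≈ 3.37 d

Specific growth rate at S = 10.8 mg/L: μ = YkS/(K_s+S) = 0.534·3.51·10.8/(38.7+10.8) = 0.4089 d⁻¹.
Then 1/θ_c = μ − k_d = 0.4089 − 0.112 = 0.2969 d⁻¹, giving θ_c = 3.368 d.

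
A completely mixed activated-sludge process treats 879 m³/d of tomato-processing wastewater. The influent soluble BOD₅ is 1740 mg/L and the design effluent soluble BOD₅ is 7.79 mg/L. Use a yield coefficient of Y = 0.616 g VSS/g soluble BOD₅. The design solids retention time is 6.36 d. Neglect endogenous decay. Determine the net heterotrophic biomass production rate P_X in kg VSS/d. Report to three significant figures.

With endogenous decay neglected, the observed yield equals the true yield: Y_obs = Y = 0.616 g VSS/g soluble BOD₅.
Q·(S₀ − S) = 879 × (1740 − 7.79) × 10⁻³ = 1523 kg/d removed.
So the net sludge growth is P_X = 0.6160 × 1523 = 937.9 kg VSS/d.

P_X ≈ 938 kg VSS/d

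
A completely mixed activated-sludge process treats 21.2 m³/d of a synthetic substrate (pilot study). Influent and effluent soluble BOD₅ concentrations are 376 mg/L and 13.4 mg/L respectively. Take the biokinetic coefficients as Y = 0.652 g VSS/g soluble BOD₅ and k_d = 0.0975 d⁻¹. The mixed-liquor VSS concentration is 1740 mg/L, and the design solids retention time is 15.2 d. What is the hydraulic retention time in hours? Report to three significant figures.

Steady-state biomass mass balance: V·X·(1 + k_d·θ_c) = Y·Q·(S₀ − S)·θ_c, so V = 0.652 × 21.2 × (376 − 13.4) × 15.2 / [1740 × (1 + 0.0975 × 15.2)] = 7.62×10^4 / 4319 = 17.64 m³.
HRT = V/Q = 17.64 m³ / 21.2 m³·d⁻¹ = 0.8321 d × 24 = 19.97 h.

τ ≈ 20.0 h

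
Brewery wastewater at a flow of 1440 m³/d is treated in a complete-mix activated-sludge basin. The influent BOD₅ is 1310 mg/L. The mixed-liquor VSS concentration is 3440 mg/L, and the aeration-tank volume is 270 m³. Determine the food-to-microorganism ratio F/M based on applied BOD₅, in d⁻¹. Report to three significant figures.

F/M = applied load / biomass = Q·S₀/(V·X) = 1440 × 1310 / (270.0 × 3440) = 2.031 d⁻¹.

F/M ≈ 2.03 d⁻¹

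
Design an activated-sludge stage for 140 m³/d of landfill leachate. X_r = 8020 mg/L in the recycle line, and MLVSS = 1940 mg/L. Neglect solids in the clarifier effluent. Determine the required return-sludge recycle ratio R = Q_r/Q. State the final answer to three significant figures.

R ≈ 0.319

Mass balance around the secondary clarifier (neglecting effluent solids): R = X / (X_r − X) = 1940 / (8020 − 1940) = 0.3191.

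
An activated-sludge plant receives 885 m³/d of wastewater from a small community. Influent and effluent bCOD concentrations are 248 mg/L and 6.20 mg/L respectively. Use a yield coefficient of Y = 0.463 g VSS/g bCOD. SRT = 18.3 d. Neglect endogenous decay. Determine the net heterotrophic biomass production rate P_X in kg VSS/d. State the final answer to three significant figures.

With endogenous decay neglected, the observed yield equals the true yield: Y_obs = Y = 0.463 g VSS/g bCOD.
Mass of bCOD removed per day: Q(S₀ − S) = 885 × 241.8 g/m³ = 214.0 kg/d.
Biomass produced: P_X = Y_obs·Q·ΔS = 0.4630 × 214.0 ≈ 99.08 kg VSS/d.

P_X ≈ 99.1 kg VSS/d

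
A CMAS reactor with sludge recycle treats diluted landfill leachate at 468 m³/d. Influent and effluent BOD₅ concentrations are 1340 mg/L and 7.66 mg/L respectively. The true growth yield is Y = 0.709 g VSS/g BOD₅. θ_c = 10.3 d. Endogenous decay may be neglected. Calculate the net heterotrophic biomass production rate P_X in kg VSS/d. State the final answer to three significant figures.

With endogenous decay neglected, the observed yield equals the true yield: Y_obs = Y = 0.709 g VSS/g BOD₅.
Q·(S₀ − S) = 468 × (1340 − 7.66) × 10⁻³ = 623.5 kg/d removed.
So the net sludge growth is P_X = 0.7090 × 623.5 = 442.1 kg VSS/d.

P_X ≈ 442 kg VSS/d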